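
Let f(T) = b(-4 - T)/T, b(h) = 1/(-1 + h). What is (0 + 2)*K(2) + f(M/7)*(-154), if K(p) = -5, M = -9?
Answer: -4943/117 ≈ -42.248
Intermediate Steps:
f(T) = 1/(T*(-5 - T)) (f(T) = 1/((-1 + (-4 - T))*T) = 1/((-5 - T)*T) = 1/(T*(-5 - T)))
(0 + 2)*K(2) + f(M/7)*(-154) = (0 + 2)*(-5) - 1/(((-9/7))*(5 - 9/7))*(-154) = 2*(-5) - 1/(((-9*⅐))*(5 - 9*⅐))*(-154) = -10 - 1/((-9/7)*(5 - 9/7))*(-154) = -10 - 1*(-7/9)/26/7*(-154) = -10 - 1*(-7/9)*7/26*(-154) = -10 + (49/234)*(-154) = -10 - 3773/117 = -4943/117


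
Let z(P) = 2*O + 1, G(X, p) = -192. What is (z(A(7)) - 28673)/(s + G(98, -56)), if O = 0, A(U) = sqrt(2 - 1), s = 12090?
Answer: -14336/5949 ≈ -2.4098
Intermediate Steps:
A(U) = 1 (A(U) = sqrt(1) = 1)
z(P) = 1 (z(P) = 2*0 + 1 = 0 + 1 = 1)
(z(A(7)) - 28673)/(s + G(98, -56)) = (1 - 28673)/(12090 - 192) = -28672/11898 = -28672*1/11898 = -14336/5949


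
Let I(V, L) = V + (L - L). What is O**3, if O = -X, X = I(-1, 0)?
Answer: 1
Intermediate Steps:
I(V, L) = V (I(V, L) = V + 0 = V)
X = -1
O = 1 (O = -1*(-1) = 1)
O**3 = 1**3 = 1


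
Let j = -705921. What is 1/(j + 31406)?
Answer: -1/674515 ≈ -1.4825e-6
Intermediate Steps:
1/(j + 31406) = 1/(-705921 + 31406) = 1/(-674515) = -1/674515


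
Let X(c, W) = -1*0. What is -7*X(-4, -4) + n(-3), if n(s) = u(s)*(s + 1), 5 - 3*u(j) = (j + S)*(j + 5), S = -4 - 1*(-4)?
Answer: -22/3 ≈ -7.3333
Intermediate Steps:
S = 0 (S = -4 + 4 = 0)
u(j) = 5/3 - j*(5 + j)/3 (u(j) = 5/3 - (j + 0)*(j + 5)/3 = 5/3 - j*(5 + j)/3)
X(c, W) = 0
n(s) = (1 + s)*(5/3 - 5*s/3 - s²/3) (n(s) = (5/3 - 5*s/3 - s²/3)*(s + 1) = (5/3 - 5*s/3 - s²/3)*(1 + s) = (1 + s)*(5/3 - 5*s/3 - s²/3))
-7*X(-4, -4) + n(-3) = -7*0 + (5/3 - 2*(-3)² - ⅓*(-3)³) = 0 + (5/3 - 2*9 - ⅓*(-27)) = 0 + (5/3 - 18 + 9) = 0 - 22/3 = -22/3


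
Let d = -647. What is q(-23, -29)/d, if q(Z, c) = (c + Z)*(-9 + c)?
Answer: -1976/647 ≈ -3.0541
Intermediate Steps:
q(Z, c) = (-9 + c)*(Z + c) (q(Z, c) = (Z + c)*(-9 + c) = (-9 + c)*(Z + c))
q(-23, -29)/d = ((-29)² - 9*(-23) - 9*(-29) - 23*(-29))/(-647) = (841 + 207 + 261 + 667)*(-1/647) = 1976*(-1/647) = -1976/647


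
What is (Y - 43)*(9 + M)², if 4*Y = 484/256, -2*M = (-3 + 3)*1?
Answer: -881847/256 ≈ -3444.7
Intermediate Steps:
M = 0 (M = -(-3 + 3)/2 = -0 = -½*0 = 0)
Y = 121/256 (Y = (484/256)/4 = (484*(1/256))/4 = (¼)*(121/64) = 121/256 ≈ 0.47266)
(Y - 43)*(9 + M)² = (121/256 - 43)*(9 + 0)² = -10887/256*9² = -10887/256*81 = -881847/256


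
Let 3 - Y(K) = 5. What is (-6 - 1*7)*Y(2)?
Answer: 26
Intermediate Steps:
Y(K) = -2 (Y(K) = 3 - 1*5 = 3 - 5 = -2)
(-6 - 1*7)*Y(2) = (-6 - 1*7)*(-2) = (-6 - 7)*(-2) = -13*(-2) = 26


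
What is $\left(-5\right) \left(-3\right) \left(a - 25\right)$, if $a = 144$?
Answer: $1785$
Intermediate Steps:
$\left(-5\right) \left(-3\right) \left(a - 25\right) = \left(-5\right) \left(-3\right) \left(144 - 25\right) = 15 \cdot 119 = 1785$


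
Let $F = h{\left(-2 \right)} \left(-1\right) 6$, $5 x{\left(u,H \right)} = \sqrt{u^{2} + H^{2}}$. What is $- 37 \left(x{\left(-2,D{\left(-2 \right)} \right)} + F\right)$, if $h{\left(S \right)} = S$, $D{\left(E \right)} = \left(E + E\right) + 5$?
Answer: $-444 - \frac{37 \sqrt{5}}{5} \approx -460.55$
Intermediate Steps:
$D{\left(E \right)} = 5 + 2 E$ ($D{\left(E \right)} = 2 E + 5 = 5 + 2 E$)
$x{\left(u,H \right)} = \frac{\sqrt{H^{2} + u^{2}}}{5}$ ($x{\left(u,H \right)} = \frac{\sqrt{u^{2} + H^{2}}}{5} = \frac{\sqrt{H^{2} + u^{2}}}{5}$)
$F = 12$ ($F = \left(-2\right) \left(-1\right) 6 = 2 \cdot 6 = 12$)
$- 37 \left(x{\left(-2,D{\left(-2 \right)} \right)} + F\right) = - 37 \left(\frac{\sqrt{\left(5 + 2 \left(-2\right)\right)^{2} + \left(-2\right)^{2}}}{5} + 12\right) = - 37 \left(\frac{\sqrt{\left(5 - 4\right)^{2} + 4}}{5} + 12\right) = - 37 \left(\frac{\sqrt{1^{2} + 4}}{5} + 12\right) = - 37 \left(\frac{\sqrt{1 + 4}}{5} + 12\right) = - 37 \left(\frac{\sqrt{5}}{5} + 12\right) = - 37 \left(12 + \frac{\sqrt{5}}{5}\right) = -444 - \frac{37 \sqrt{5}}{5}$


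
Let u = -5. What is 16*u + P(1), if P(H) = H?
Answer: -79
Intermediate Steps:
16*u + P(1) = 16*(-5) + 1 = -80 + 1 = -79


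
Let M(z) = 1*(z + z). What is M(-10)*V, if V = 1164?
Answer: -23280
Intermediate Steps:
M(z) = 2*z (M(z) = 1*(2*z) = 2*z)
M(-10)*V = (2*(-10))*1164 = -20*1164 = -23280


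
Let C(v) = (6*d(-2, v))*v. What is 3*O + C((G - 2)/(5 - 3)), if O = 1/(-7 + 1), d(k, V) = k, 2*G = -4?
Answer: 47/2 ≈ 23.500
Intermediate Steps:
G = -2 (G = (1/2)*(-4) = -2)
C(v) = -12*v (C(v) = (6*(-2))*v = -12*v)
O = -1/6 (O = 1/(-6) = -1/6 ≈ -0.16667)
3*O + C((G - 2)/(5 - 3)) = 3*(-1/6) - 12*(-2 - 2)/(5 - 3) = -1/2 - (-48)/2 = -1/2 - 12*(-2) = -1/2 + 24 = 47/2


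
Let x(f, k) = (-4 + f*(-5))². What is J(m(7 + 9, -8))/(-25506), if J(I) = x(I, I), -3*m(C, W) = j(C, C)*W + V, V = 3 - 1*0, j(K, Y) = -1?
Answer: -1849/229554 ≈ -0.0080547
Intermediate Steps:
V = 3 (V = 3 + 0 = 3)
m(C, W) = -1 + W/3 (m(C, W) = -(-W + 3)/3 = -(3 - W)/3 = -1 + W/3)
x(f, k) = (-4 - 5*f)²
J(I) = (4 + 5*I)²
J(m(7 + 9, -8))/(-25506) = (4 + 5*(-1 + (⅓)*(-8)))²/(-25506) = (4 + 5*(-1 - 8/3))²*(-1/25506) = (4 + 5*(-11/3))²*(-1/25506) = (4 - 55/3)²*(-1/25506) = (-43/3)²*(-1/25506) = (1849/9)*(-1/25506) = -1849/229554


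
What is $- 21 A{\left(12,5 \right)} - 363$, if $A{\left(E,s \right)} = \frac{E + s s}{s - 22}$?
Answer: $- \frac{5394}{17} \approx -317.29$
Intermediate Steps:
$A{\left(E,s \right)} = \frac{E + s^{2}}{-22 + s}$
$- 21 A{\left(12,5 \right)} - 363 = - 21 \frac{12 + 5^{2}}{-22 + 5} - 363 = - 21 \frac{12 + 25}{-17} - 363 = - 21 \left(\left(- \frac{1}{17}\right) 37\right) - 363 = \left(-21\right) \left(- \frac{37}{17}\right) - 363 = \frac{777}{17} - 363 = - \frac{5394}{17}$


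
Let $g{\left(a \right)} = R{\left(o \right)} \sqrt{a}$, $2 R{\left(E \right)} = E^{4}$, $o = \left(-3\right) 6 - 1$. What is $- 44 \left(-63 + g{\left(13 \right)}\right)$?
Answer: $2772 - 2867062 \sqrt{13} \approx -1.0335 \cdot 10^{7}$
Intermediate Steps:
$o = -19$ ($o = -18 - 1 = -19$)
$R{\left(E \right)} = \frac{E^{4}}{2}$
$g{\left(a \right)} = \frac{130321 \sqrt{a}}{2}$ ($g{\left(a \right)} = \frac{\left(-19\right)^{4}}{2} \sqrt{a} = \frac{1}{2} \cdot 130321 \sqrt{a} = \frac{130321 \sqrt{a}}{2}$)
$- 44 \left(-63 + g{\left(13 \right)}\right) = - 44 \left(-63 + \frac{130321 \sqrt{13}}{2}\right) = 2772 - 2867062 \sqrt{13}$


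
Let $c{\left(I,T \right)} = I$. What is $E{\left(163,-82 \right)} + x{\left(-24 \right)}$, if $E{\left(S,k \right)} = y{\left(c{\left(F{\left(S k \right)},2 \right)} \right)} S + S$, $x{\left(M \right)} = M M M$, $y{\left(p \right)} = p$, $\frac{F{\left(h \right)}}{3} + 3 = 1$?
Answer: $-14639$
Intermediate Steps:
$F{\left(h \right)} = -6$ ($F{\left(h \right)} = -9 + 3 \cdot 1 = -9 + 3 = -6$)
$x{\left(M \right)} = M^{3}$ ($x{\left(M \right)} = M^{2} M = M^{3}$)
$E{\left(S,k \right)} = - 5 S$ ($E{\left(S,k \right)} = - 6 S + S = - 5 S$)
$E{\left(163,-82 \right)} + x{\left(-24 \right)} = \left(-5\right) 163 + \left(-24\right)^{3} = -815 - 13824 = -14639$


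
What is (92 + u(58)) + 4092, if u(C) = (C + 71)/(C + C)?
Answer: 485473/116 ≈ 4185.1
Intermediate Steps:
u(C) = (71 + C)/(2*C) (u(C) = (71 + C)/((2*C)) = (71 + C)*(1/(2*C)) = (71 + C)/(2*C))
(92 + u(58)) + 4092 = (92 + (½)*(71 + 58)/58) + 4092 = (92 + (½)*(1/58)*129) + 4092 = (92 + 129/116) + 4092 = 10801/116 + 4092 = 485473/116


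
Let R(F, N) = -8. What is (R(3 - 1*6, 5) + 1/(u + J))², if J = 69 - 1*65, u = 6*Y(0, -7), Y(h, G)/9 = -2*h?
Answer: 961/16 ≈ 60.063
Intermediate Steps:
Y(h, G) = -18*h (Y(h, G) = 9*(-2*h) = -18*h)
u = 0 (u = 6*(-18*0) = 6*0 = 0)
J = 4 (J = 69 - 65 = 4)
(R(3 - 1*6, 5) + 1/(u + J))² = (-8 + 1/(0 + 4))² = (-8 + 1/4)² = (-8 + ¼)² = (-31/4)² = 961/16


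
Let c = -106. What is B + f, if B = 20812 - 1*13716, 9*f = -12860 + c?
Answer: 16966/3 ≈ 5655.3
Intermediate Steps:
f = -4322/3 (f = (-12860 - 106)/9 = (⅑)*(-12966) = -4322/3 ≈ -1440.7)
B = 7096 (B = 20812 - 13716 = 7096)
B + f = 7096 - 4322/3 = 16966/3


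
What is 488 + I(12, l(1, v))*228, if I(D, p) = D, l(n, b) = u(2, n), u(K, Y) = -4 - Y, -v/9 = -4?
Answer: 3224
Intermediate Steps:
v = 36 (v = -9*(-4) = 36)
l(n, b) = -4 - n
488 + I(12, l(1, v))*228 = 488 + 12*228 = 488 + 2736 = 3224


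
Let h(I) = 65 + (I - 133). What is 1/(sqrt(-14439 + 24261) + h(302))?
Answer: 39/7489 - sqrt(9822)/44934 ≈ 0.0030020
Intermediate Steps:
h(I) = -68 + I (h(I) = 65 + (-133 + I) = -68 + I)
1/(sqrt(-14439 + 24261) + h(302)) = 1/(sqrt(-14439 + 24261) + (-68 + 302)) = 1/(sqrt(9822) + 234) = 1/(234 + sqrt(9822))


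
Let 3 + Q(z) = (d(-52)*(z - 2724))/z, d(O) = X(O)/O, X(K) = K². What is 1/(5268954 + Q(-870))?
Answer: 145/763966747 ≈ 1.8980e-7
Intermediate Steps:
d(O) = O (d(O) = O²/O = O)
Q(z) = -3 + (141648 - 52*z)/z (Q(z) = -3 + (-52*(z - 2724))/z = -3 + (-52*(-2724 + z))/z = -3 + (141648 - 52*z)/z)
1/(5268954 + Q(-870)) = 1/(5268954 + (-55 + 141648/(-870))) = 1/(5268954 + (-55 + 141648*(-1/870))) = 1/(5268954 + (-55 - 23608/145)) = 1/(5268954 - 31583/145) = 1/(763966747/145) = 145/763966747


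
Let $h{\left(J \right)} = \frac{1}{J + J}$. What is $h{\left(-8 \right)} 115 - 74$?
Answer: $- \frac{1299}{16} \approx -81.188$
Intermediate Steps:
$h{\left(J \right)} = \frac{1}{2 J}$
$h{\left(-8 \right)} 115 - 74 = \frac{1}{2 \left(-8\right)} 115 - 74 = \frac{1}{2} \left(- \frac{1}{8}\right) 115 - 74 = \left(- \frac{1}{16}\right) 115 - 74 = - \frac{115}{16} - 74 = - \frac{1299}{16}$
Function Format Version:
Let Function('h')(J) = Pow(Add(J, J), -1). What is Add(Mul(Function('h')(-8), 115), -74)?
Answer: Rational(-1299, 16) ≈ -81.188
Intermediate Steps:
Function('h')(J) = Mul(Rational(1, 2), Pow(J, -1)) (Function('h')(J) = Pow(Mul(2, J), -1) = Mul(Rational(1, 2), Pow(J, -1)))
Add(Mul(Function('h')(-8), 115), -74) = Add(Mul(Mul(Rational(1, 2), Pow(-8, -1)), 115), -74) = Add(Mul(Mul(Rational(1, 2), Rational(-1, 8)), 115), -74) = Add(Mul(Rational(-1, 16), 115), -74) = Add(Rational(-115, 16), -74) = Rational(-1299, 16)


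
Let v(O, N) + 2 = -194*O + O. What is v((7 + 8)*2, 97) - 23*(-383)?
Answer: 3017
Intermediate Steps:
v(O, N) = -2 - 193*O (v(O, N) = -2 + (-194*O + O) = -2 - 193*O)
v((7 + 8)*2, 97) - 23*(-383) = (-2 - 193*(7 + 8)*2) - 23*(-383) = (-2 - 2895*2) - 1*(-8809) = (-2 - 193*30) + 8809 = (-2 - 5790) + 8809 = -5792 + 8809 = 3017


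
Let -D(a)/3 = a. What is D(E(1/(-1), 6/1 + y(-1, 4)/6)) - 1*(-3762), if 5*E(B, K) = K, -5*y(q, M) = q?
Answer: 187919/50 ≈ 3758.4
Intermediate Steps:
y(q, M) = -q/5
E(B, K) = K/5
D(a) = -3*a
D(E(1/(-1), 6/1 + y(-1, 4)/6)) - 1*(-3762) = -3*(6/1 - ⅕*(-1)/6)/5 - 1*(-3762) = -3*(6*1 + (⅕)*(⅙))/5 + 3762 = -3*(6 + 1/30)/5 + 3762 = -3*181/(5*30) + 3762 = -3*181/150 + 3762 = -181/50 + 3762 = 187919/50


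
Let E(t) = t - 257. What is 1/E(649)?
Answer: 1/392 ≈ 0.0025510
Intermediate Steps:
E(t) = -257 + t
1/E(649) = 1/(-257 + 649) = 1/392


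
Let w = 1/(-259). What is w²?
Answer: 1/67081 ≈ 1.4907e-5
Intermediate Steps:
w = -1/259 ≈ -0.0038610
w² = (-1/259)² = 1/67081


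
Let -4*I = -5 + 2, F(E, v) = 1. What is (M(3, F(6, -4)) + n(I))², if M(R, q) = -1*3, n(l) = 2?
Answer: 1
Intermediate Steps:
I = ¾ (I = -(-5 + 2)/4 = -¼*(-3) = ¾ ≈ 0.75000)
M(R, q) = -3
(M(3, F(6, -4)) + n(I))² = (-3 + 2)² = (-1)² = 1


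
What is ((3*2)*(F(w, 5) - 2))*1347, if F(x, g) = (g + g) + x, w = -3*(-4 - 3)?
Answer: 234378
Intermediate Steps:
w = 21 (w = -3*(-7) = 21)
F(x, g) = x + 2*g (F(x, g) = 2*g + x = x + 2*g)
((3*2)*(F(w, 5) - 2))*1347 = ((3*2)*((21 + 2*5) - 2))*1347 = (6*((21 + 10) - 2))*1347 = (6*(31 - 2))*1347 = (6*29)*1347 = 174*1347 = 234378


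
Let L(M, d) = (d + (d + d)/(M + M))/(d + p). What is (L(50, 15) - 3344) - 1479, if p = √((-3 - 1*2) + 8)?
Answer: -713651/148 - 51*√3/740 ≈ -4822.1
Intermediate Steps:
p = √3 (p = √((-3 - 2) + 8) = √(-5 + 8) = √3 ≈ 1.7320)
L(M, d) = (d + d/M)/(d + √3) (L(M, d) = (d + (d + d)/(M + M))/(d + √3) = (d + (2*d)/((2*M)))/(d + √3) = (d + (2*d)*(1/(2*M)))/(d + √3) = (d + d/M)/(d + √3))
(L(50, 15) - 3344) - 1479 = (15*(1 + 50)/(50*(15 + √3)) - 3344) - 1479 = (15*(1/50)*51/(15 + √3) - 3344) - 1479 = (153/(10*(15 + √3)) - 3344) - 1479 = (-3344 + 153/(10*(15 + √3))) - 1479 = -4823 + 153/(10*(15 + √3))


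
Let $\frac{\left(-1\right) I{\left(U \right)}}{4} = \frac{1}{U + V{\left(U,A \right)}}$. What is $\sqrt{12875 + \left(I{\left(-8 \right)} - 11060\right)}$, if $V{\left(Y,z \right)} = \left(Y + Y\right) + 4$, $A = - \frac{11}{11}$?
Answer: $\frac{2 \sqrt{11345}}{5} \approx 42.605$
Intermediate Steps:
$A = -1$ ($A = \left(-11\right) \frac{1}{11} = -1$)
$V{\left(Y,z \right)} = 4 + 2 Y$ ($V{\left(Y,z \right)} = 2 Y + 4 = 4 + 2 Y$)
$I{\left(U \right)} = - \frac{4}{4 + 3 U}$ ($I{\left(U \right)} = - \frac{4}{U + \left(4 + 2 U\right)} = - \frac{4}{4 + 3 U}$)
$\sqrt{12875 + \left(I{\left(-8 \right)} - 11060\right)} = \sqrt{12875 - \left(11060 + \frac{4}{4 + 3 \left(-8\right)}\right)} = \sqrt{12875 - \left(11060 + \frac{4}{4 - 24}\right)} = \sqrt{12875 - \left(11060 + \frac{4}{-20}\right)} = \sqrt{12875 - \frac{55299}{5}} = \sqrt{\frac{9076}{5}} = \frac{2 \sqrt{11345}}{5}$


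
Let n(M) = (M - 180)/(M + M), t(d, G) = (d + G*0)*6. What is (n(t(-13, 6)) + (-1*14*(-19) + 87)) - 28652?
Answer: -735731/26 ≈ -28297.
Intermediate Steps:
t(d, G) = 6*d (t(d, G) = (d + 0)*6 = d*6 = 6*d)
n(M) = (-180 + M)/(2*M) (n(M) = (-180 + M)/((2*M)) = (-180 + M)*(1/(2*M)) = (-180 + M)/(2*M))
(n(t(-13, 6)) + (-1*14*(-19) + 87)) - 28652 = ((-180 + 6*(-13))/(2*((6*(-13)))) + (-1*14*(-19) + 87)) - 28652 = ((½)*(-180 - 78)/(-78) + (-14*(-19) + 87)) - 28652 = ((½)*(-1/78)*(-258) + (266 + 87)) - 28652 = (43/26 + 353) - 28652 = 9221/26 - 28652 = -735731/26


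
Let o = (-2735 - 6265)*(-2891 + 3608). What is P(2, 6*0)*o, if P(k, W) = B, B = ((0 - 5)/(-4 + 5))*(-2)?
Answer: -64530000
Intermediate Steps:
o = -6453000 (o = -9000*717 = -6453000)
B = 10 (B = -5/1*(-2) = -5*1*(-2) = -5*(-2) = 10)
P(k, W) = 10
P(2, 6*0)*o = 10*(-6453000) = -64530000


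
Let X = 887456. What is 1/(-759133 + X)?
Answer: 1/128323 ≈ 7.7928e-6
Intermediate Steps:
1/(-759133 + X) = 1/(-759133 + 887456) = 1/128323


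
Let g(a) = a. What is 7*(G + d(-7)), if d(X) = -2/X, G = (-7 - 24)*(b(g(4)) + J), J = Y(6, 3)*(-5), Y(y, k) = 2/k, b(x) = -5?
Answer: 5431/3 ≈ 1810.3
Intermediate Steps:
J = -10/3 (J = (2/3)*(-5) = -10/3 ≈ -3.3333)
G = 775/3 (G = (-7 - 24)*(-5 - 10/3) = -31*(-25/3) = 775/3 ≈ 258.33)
7*(G + d(-7)) = 7*(775/3 - 2/(-7)) = 7*(775/3 - 2*(-1/7)) = 7*(775/3 + 2/7) = 7*(5431/21) = 5431/3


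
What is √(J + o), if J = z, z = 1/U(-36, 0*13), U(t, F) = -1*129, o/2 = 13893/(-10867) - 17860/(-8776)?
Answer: √3560407528050177738/1537821771 ≈ 1.2270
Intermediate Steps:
o = 18039913/11921099 (o = 2*(13893/(-10867) - 17860/(-8776)) = 2*(13893*(-1/10867) - 17860*(-1/8776)) = 2*(-13893/10867 + 4465/2194) = 2*(18039913/23842198) = 18039913/11921099 ≈ 1.5133)
U(t, F) = -129
z = -1/129 (z = 1/(-129) = -1/129 ≈ -0.0077519)
J = -1/129 ≈ -0.0077519
√(J + o) = √(-1/129 + 18039913/11921099) = √(2315227678/1537821771) = √3560407528050177738/1537821771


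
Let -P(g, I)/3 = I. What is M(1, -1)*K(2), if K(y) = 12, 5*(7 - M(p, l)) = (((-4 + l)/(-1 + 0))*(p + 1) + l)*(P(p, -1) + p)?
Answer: -12/5 ≈ -2.4000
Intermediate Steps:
P(g, I) = -3*I
M(p, l) = 7 - (3 + p)*(l + (1 + p)*(4 - l))/5 (M(p, l) = 7 - (((-4 + l)/(-1 + 0))*(p + 1) + l)*(-3*(-1) + p)/5 = 7 - (((-4 + l)/(-1))*(1 + p) + l)*(3 + p)/5 = 7 - (((-4 + l)*(-1))*(1 + p) + l)*(3 + p)/5 = 7 - ((4 - l)*(1 + p) + l)*(3 + p)/5 = 7 - ((1 + p)*(4 - l) + l)*(3 + p)/5 = 7 - (l + (1 + p)*(4 - l))*(3 + p)/5 = 7 - (3 + p)*(l + (1 + p)*(4 - l))/5)
M(1, -1)*K(2) = (23/5 - 16/5*1 - 4/5*1**2 + (1/5)*(-1)*1**2 + (3/5)*(-1)*1)*12 = (23/5 - 16/5 - 4/5*1 + (1/5)*(-1)*1 - 3/5)*12 = (23/5 - 16/5 - 4/5 - 1/5 - 3/5)*12 = -1/5*12 = -12/5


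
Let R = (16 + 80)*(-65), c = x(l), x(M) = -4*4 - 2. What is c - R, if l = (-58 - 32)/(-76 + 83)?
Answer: 6222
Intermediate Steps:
l = -90/7 ≈ -12.857
x(M) = -18 (x(M) = -16 - 2 = -18)
c = -18
R = -6240 (R = 96*(-65) = -6240)
c - R = -18 - 1*(-6240) = -18 + 6240 = 6222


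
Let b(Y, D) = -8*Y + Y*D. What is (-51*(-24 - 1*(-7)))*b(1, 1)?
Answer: -6069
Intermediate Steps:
b(Y, D) = -8*Y + D*Y
(-51*(-24 - 1*(-7)))*b(1, 1) = (-51*(-24 - 1*(-7)))*(1*(-8 + 1)) = (-51*(-24 + 7))*(1*(-7)) = -51*(-17)*(-7) = 867*(-7) = -6069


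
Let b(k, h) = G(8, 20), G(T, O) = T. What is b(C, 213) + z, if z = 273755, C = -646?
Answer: 273763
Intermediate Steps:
b(k, h) = 8
b(C, 213) + z = 8 + 273755 = 273763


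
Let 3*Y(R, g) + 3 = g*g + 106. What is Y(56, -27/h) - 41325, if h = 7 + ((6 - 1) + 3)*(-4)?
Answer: -77419271/1875 ≈ -41290.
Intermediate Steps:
h = -25 (h = 7 + (5 + 3)*(-4) = 7 + 8*(-4) = 7 - 32 = -25)
Y(R, g) = 103/3 + g²/3 (Y(R, g) = -1 + (g*g + 106)/3 = -1 + (g² + 106)/3 = -1 + (106 + g²)/3 = -1 + (106/3 + g²/3) = 103/3 + g²/3)
Y(56, -27/h) - 41325 = (103/3 + (-27/(-25))²/3) - 41325 = (103/3 + (-27*(-1/25))²/3) - 41325 = (103/3 + (27/25)²/3) - 41325 = (103/3 + (⅓)*(729/625)) - 41325 = (103/3 + 243/625) - 41325 = 65104/1875 - 41325 = -77419271/1875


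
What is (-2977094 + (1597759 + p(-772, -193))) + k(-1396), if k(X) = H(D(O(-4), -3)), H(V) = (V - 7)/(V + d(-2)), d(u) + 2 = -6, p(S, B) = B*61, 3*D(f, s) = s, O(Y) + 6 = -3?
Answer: -12519964/9 ≈ -1.3911e+6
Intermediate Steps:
O(Y) = -9 (O(Y) = -6 - 3 = -9)
D(f, s) = s/3
p(S, B) = 61*B
d(u) = -8 (d(u) = -2 - 6 = -8)
H(V) = (-7 + V)/(-8 + V) (H(V) = (V - 7)/(V - 8) = (-7 + V)/(-8 + V))
k(X) = 8/9 (k(X) = (-7 + (⅓)*(-3))/(-8 + (⅓)*(-3)) = (-7 - 1)/(-8 - 1) = -8/(-9) = -⅑*(-8) = 8/9)
(-2977094 + (1597759 + p(-772, -193))) + k(-1396) = (-2977094 + (1597759 + 61*(-193))) + 8/9 = (-2977094 + (1597759 - 11773)) + 8/9 = (-2977094 + 1585986) + 8/9 = -1391108 + 8/9 = -12519964/9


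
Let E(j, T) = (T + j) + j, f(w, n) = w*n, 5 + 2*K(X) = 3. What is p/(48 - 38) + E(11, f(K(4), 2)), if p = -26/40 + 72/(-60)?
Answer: 3963/200 ≈ 19.815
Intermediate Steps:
K(X) = -1 (K(X) = -5/2 + (½)*3 = -5/2 + 3/2 = -1)
f(w, n) = n*w
E(j, T) = T + 2*j
p = -37/20 (p = -26*1/40 + 72*(-1/60) = -13/20 - 6/5 = -37/20 ≈ -1.8500)
p/(48 - 38) + E(11, f(K(4), 2)) = -37/20/(48 - 38) + (2*(-1) + 2*11) = -37/20/10 + (-2 + 22) = (⅒)*(-37/20) + 20 = -37/200 + 20 = 3963/200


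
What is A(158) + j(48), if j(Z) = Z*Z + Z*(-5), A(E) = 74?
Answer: 2138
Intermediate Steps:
j(Z) = Z² - 5*Z
A(158) + j(48) = 74 + 48*(-5 + 48) = 74 + 48*43 = 74 + 2064 = 2138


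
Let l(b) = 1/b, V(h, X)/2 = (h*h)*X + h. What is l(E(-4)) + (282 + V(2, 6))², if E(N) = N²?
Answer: 1784897/16 ≈ 1.1156e+5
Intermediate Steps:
V(h, X) = 2*h + 2*X*h² (V(h, X) = 2*((h*h)*X + h) = 2*(h²*X + h) = 2*(X*h² + h) = 2*(h + X*h²) = 2*h + 2*X*h²)
l(E(-4)) + (282 + V(2, 6))² = 1/((-4)²) + (282 + 2*2*(1 + 6*2))² = 1/16 + (282 + 2*2*(1 + 12))² = 1/16 + (282 + 2*2*13)² = 1/16 + (282 + 52)² = 1/16 + 334² = 1/16 + 111556 = 1784897/16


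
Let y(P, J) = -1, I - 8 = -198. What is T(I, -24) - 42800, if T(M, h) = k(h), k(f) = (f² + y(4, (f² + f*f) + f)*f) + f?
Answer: -42224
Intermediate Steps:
I = -190 (I = 8 - 198 = -190)
k(f) = f² (k(f) = (f² - f) + f = f²)
T(M, h) = h²
T(I, -24) - 42800 = (-24)² - 42800 = 576 - 42800 = -42224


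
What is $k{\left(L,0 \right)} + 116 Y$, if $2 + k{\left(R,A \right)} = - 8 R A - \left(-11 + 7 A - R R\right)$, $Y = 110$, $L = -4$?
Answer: $12785$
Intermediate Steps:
$k{\left(R,A \right)} = 9 + R^{2} - 7 A - 8 A R$ ($k{\left(R,A \right)} = -2 - \left(-11 + 7 A - R R - - 8 R A\right) = -2 - \left(-11 - R^{2} + 7 A + 8 A R\right) = 9 + R^{2} - 7 A - 8 A R$)
$k{\left(L,0 \right)} + 116 Y = \left(9 + \left(-4\right)^{2} - 0 - 0 \left(-4\right)\right) + 116 \cdot 110 = \left(9 + 16 + 0 + 0\right) + 12760 = 25 + 12760 = 12785$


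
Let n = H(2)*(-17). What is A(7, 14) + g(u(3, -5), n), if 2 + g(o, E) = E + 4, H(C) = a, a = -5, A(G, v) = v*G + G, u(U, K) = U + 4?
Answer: 192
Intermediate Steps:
u(U, K) = 4 + U
A(G, v) = G + G*v (A(G, v) = G*v + G = G + G*v)
H(C) = -5
n = 85 (n = -5*(-17) = 85)
g(o, E) = 2 + E (g(o, E) = -2 + (E + 4) = -2 + (4 + E) = 2 + E)
A(7, 14) + g(u(3, -5), n) = 7*(1 + 14) + (2 + 85) = 7*15 + 87 = 105 + 87 = 192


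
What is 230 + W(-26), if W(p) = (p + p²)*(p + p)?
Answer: -33570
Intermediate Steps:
W(p) = 2*p*(p + p²) (W(p) = (p + p²)*(2*p) = 2*p*(p + p²))
230 + W(-26) = 230 + 2*(-26)²*(1 - 26) = 230 + 2*676*(-25) = 230 - 33800 = -33570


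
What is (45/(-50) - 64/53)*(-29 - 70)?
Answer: 110583/530 ≈ 208.65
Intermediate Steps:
(45/(-50) - 64/53)*(-29 - 70) = (45*(-1/50) - 64*1/53)*(-99) = (-9/10 - 64/53)*(-99) = -1117/530*(-99) = 110583/530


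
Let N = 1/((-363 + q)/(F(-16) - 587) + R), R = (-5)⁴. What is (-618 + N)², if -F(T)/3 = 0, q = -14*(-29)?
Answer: 51393610455124921/134565716224 ≈ 3.8192e+5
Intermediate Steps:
q = 406
R = 625
F(T) = 0 (F(T) = -3*0 = 0)
N = 587/366832 (N = 1/((-363 + 406)/(0 - 587) + 625) = 1/(43/(-587) + 625) = 1/(43*(-1/587) + 625) = 1/(-43/587 + 625) = 1/(366832/587) = 587/366832 ≈ 0.0016002)
(-618 + N)² = (-618 + 587/366832)² = (-226701589/366832)² = 51393610455124921/134565716224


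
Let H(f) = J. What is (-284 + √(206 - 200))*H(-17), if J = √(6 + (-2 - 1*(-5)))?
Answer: -852 + 3*√6 ≈ -844.65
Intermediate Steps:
J = 3 (J = √(6 + (-2 + 5)) = √(6 + 3) = √9 = 3)
H(f) = 3
(-284 + √(206 - 200))*H(-17) = (-284 + √(206 - 200))*3 = (-284 + √6)*3 = -852 + 3*√6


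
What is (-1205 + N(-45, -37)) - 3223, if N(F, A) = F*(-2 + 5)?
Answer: -4563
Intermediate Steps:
N(F, A) = 3*F (N(F, A) = F*3 = 3*F)
(-1205 + N(-45, -37)) - 3223 = (-1205 + 3*(-45)) - 3223 = (-1205 - 135) - 3223 = -1340 - 3223 = -4563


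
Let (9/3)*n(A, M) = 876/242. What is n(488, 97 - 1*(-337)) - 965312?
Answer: -116802606/121 ≈ -9.6531e+5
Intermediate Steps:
n(A, M) = 146/121 (n(A, M) = (876/242)/3 = (876*(1/242))/3 = (⅓)*(438/121) = 146/121)
n(488, 97 - 1*(-337)) - 965312 = 146/121 - 965312 = -116802606/121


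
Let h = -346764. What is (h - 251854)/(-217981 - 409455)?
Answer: 299309/313718 ≈ 0.95407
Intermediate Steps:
(h - 251854)/(-217981 - 409455) = (-346764 - 251854)/(-217981 - 409455) = -598618/(-627436) = -598618*(-1/627436) = 299309/313718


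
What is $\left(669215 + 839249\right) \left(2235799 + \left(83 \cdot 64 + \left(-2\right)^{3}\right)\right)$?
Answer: $3380623195792$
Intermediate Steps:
$\left(669215 + 839249\right) \left(2235799 + \left(83 \cdot 64 + \left(-2\right)^{3}\right)\right) = 1508464 \left(2235799 + \left(5312 - 8\right)\right) = 1508464 \left(2235799 + 5304\right) = 1508464 \cdot 2241103 = 3380623195792$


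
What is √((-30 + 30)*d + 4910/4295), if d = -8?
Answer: √843538/859 ≈ 1.0692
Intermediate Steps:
√((-30 + 30)*d + 4910/4295) = √((-30 + 30)*(-8) + 4910/4295) = √(0*(-8) + 4910*(1/4295)) = √(0 + 982/859) = √(982/859) = √843538/859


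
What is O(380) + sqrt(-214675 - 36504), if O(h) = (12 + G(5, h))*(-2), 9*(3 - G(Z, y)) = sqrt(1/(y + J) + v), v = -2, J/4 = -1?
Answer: -30 + I*sqrt(251179) + I*sqrt(70594)/846 ≈ -30.0 + 501.49*I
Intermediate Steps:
J = -4 (J = 4*(-1) = -4)
G(Z, y) = 3 - sqrt(-2 + 1/(-4 + y))/9 (G(Z, y) = 3 - sqrt(1/(y - 4) - 2)/9 = 3 - sqrt(1/(-4 + y) - 2)/9 = 3 - sqrt(-2 + 1/(-4 + y))/9)
O(h) = -30 + 2*sqrt(-(-9 + 2*h)/(-4 + h))/9 (O(h) = (12 + (3 - sqrt(-(-9 + 2*h)/(-4 + h))/9))*(-2) = (15 - sqrt(-(-9 + 2*h)/(-4 + h))/9)*(-2) = -30 + 2*sqrt(-(-9 + 2*h)/(-4 + h))/9)
O(380) + sqrt(-214675 - 36504) = (-30 + 2*sqrt((9 - 2*380)/(-4 + 380))/9) + sqrt(-214675 - 36504) = (-30 + 2*sqrt((9 - 760)/376)/9) + sqrt(-251179) = (-30 + 2*sqrt((1/376)*(-751))/9) + I*sqrt(251179) = (-30 + 2*sqrt(-751/376)/9) + I*sqrt(251179) = (-30 + 2*(I*sqrt(70594)/188)/9) + I*sqrt(251179) = (-30 + I*sqrt(70594)/846) + I*sqrt(251179) = -30 + I*sqrt(251179) + I*sqrt(70594)/846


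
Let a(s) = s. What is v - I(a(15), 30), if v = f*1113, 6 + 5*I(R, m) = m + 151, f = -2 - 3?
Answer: -5600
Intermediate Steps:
f = -5
I(R, m) = 29 + m/5 (I(R, m) = -6/5 + (m + 151)/5 = -6/5 + (151 + m)/5 = -6/5 + (151/5 + m/5) = 29 + m/5)
v = -5565 (v = -5*1113 = -5565)
v - I(a(15), 30) = -5565 - (29 + (⅕)*30) = -5565 - (29 + 6) = -5565 - 1*35 = -5565 - 35 = -5600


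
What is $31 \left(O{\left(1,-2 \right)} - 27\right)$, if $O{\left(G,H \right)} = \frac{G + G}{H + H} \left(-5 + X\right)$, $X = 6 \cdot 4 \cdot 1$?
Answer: $- \frac{2263}{2} \approx -1131.5$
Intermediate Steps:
$X = 24$ ($X = 24 \cdot 1 = 24$)
$O{\left(G,H \right)} = \frac{19 G}{H}$ ($O{\left(G,H \right)} = \frac{G + G}{H + H} \left(-5 + 24\right) = \frac{2 G}{2 H} 19 = 2 G \frac{1}{2 H} 19 = \frac{G}{H} 19 = \frac{19 G}{H}$)
$31 \left(O{\left(1,-2 \right)} - 27\right) = 31 \left(19 \cdot 1 \frac{1}{-2} - 27\right) = 31 \left(19 \cdot 1 \left(- \frac{1}{2}\right) - 27\right) = 31 \left(- \frac{19}{2} - 27\right) = 31 \left(- \frac{73}{2}\right) = - \frac{2263}{2}$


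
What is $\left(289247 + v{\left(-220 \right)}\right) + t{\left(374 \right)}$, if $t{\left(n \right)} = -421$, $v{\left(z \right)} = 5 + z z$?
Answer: $337231$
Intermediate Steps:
$v{\left(z \right)} = 5 + z^{2}$
$\left(289247 + v{\left(-220 \right)}\right) + t{\left(374 \right)} = \left(289247 + \left(5 + \left(-220\right)^{2}\right)\right) - 421 = \left(289247 + \left(5 + 48400\right)\right) - 421 = \left(289247 + 48405\right) - 421 = 337652 - 421 = 337231$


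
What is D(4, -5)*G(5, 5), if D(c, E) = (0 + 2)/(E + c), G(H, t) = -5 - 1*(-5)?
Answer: 0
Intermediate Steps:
G(H, t) = 0 (G(H, t) = -5 + 5 = 0)
D(c, E) = 2/(E + c)
D(4, -5)*G(5, 5) = (2/(-5 + 4))*0 = (2/(-1))*0 = (2*(-1))*0 = -2*0 = 0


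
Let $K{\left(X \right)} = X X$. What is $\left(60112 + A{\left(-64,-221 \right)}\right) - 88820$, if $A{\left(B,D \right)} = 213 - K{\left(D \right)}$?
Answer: $-77336$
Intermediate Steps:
$K{\left(X \right)} = X^{2}$
$A{\left(B,D \right)} = 213 - D^{2}$
$\left(60112 + A{\left(-64,-221 \right)}\right) - 88820 = \left(60112 + \left(213 - \left(-221\right)^{2}\right)\right) - 88820 = \left(60112 + \left(213 - 48841\right)\right) - 88820 = \left(60112 - 48628\right) - 88820 = 11484 - 88820 = -77336$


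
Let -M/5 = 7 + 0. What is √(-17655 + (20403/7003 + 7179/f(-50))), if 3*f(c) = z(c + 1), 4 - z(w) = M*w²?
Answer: I*√679324437531524675991/196175039 ≈ 132.86*I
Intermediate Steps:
M = -35 (M = -5*(7 + 0) = -5*7 = -35)
z(w) = 4 + 35*w² (z(w) = 4 - (-35)*w² = 4 + 35*w²)
f(c) = 4/3 + 35*(1 + c)²/3 (f(c) = (4 + 35*(c + 1)²)/3 = (4 + 35*(1 + c)²)/3 = 4/3 + 35*(1 + c)²/3)
√(-17655 + (20403/7003 + 7179/f(-50))) = √(-17655 + (20403/7003 + 7179/(4/3 + 35*(1 - 50)²/3))) = √(-17655 + (20403*(1/7003) + 7179/(4/3 + (35/3)*(-49)²))) = √(-17655 + (20403/7003 + 7179/(4/3 + (35/3)*2401))) = √(-17655 + (20403/7003 + 7179/(4/3 + 84035/3))) = √(-17655 + (20403/7003 + 7179/28013)) = √(-17655 + 621823776/196175039) = √(-3462848489769/196175039) = I*√679324437531524675991/196175039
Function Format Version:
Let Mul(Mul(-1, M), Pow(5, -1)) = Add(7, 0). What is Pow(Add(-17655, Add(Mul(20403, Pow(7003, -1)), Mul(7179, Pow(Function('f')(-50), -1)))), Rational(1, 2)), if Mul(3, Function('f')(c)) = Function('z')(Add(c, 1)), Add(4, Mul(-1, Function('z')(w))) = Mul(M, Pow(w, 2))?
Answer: Mul(Rational(1, 196175039), I, Pow(679324437531524675991, Rational(1, 2))) ≈ Mul(132.86, I)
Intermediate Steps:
M = -35 (M = Mul(-5, Add(7, 0)) = Mul(-5, 7) = -35)
Function('z')(w) = Add(4, Mul(35, Pow(w, 2))) (Function('z')(w) = Add(4, Mul(-1, Mul(-35, Pow(w, 2)))) = Add(4, Mul(35, Pow(w, 2))))
Function('f')(c) = Add(Rational(4, 3), Mul(Rational(35, 3), Pow(Add(1, c), 2))) (Function('f')(c) = Mul(Rational(1, 3), Add(4, Mul(35, Pow(Add(c, 1), 2)))) = Mul(Rational(1, 3), Add(4, Mul(35, Pow(Add(1, c), 2)))) = Add(Rational(4, 3), Mul(Rational(35, 3), Pow(Add(1, c), 2))))
Pow(Add(-17655, Add(Mul(20403, Pow(7003, -1)), Mul(7179, Pow(Function('f')(-50), -1)))), Rational(1, 2)) = Pow(Add(-17655, Add(Mul(20403, Pow(7003, -1)), Mul(7179, Pow(Add(Rational(4, 3), Mul(Rational(35, 3), Pow(Add(1, -50), 2))), -1)))), Rational(1, 2)) = Pow(Add(-17655, Add(Mul(20403, Rational(1, 7003)), Mul(7179, Pow(Add(Rational(4, 3), Mul(Rational(35, 3), Pow(-49, 2))), -1)))), Rational(1, 2)) = Pow(Add(-17655, Add(Rational(20403, 7003), Mul(7179, Pow(Add(Rational(4, 3), Mul(Rational(35, 3), 2401)), -1)))), Rational(1, 2)) = Pow(Add(-17655, Add(Rational(20403, 7003), Mul(7179, Pow(Add(Rational(4, 3), Rational(84035, 3)), -1)))), Rational(1, 2)) = Pow(Add(-17655, Add(Rational(20403, 7003), Mul(7179, Pow(28013, -1)))), Rational(1, 2)) = Pow(Add(-17655, Add(Rational(20403, 7003), Mul(7179, Rational(1, 28013)))), Rational(1, 2)) = Pow(Add(-17655, Add(Rational(20403, 7003), Rational(7179, 28013))), Rational(1, 2)) = Pow(Add(-17655, Rational(621823776, 196175039)), Rational(1, 2)) = Pow(Rational(-3462848489769, 196175039), Rational(1, 2)) = Mul(Rational(1, 196175039), I, Pow(679324437531524675991, Rational(1, 2)))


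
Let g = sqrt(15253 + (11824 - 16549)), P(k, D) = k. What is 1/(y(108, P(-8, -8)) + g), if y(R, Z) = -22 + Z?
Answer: 15/4814 + sqrt(658)/2407 ≈ 0.013773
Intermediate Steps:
g = 4*sqrt(658) (g = sqrt(15253 - 4725) = sqrt(10528) = 4*sqrt(658) ≈ 102.61)
1/(y(108, P(-8, -8)) + g) = 1/((-22 - 8) + 4*sqrt(658)) = 1/(-30 + 4*sqrt(658))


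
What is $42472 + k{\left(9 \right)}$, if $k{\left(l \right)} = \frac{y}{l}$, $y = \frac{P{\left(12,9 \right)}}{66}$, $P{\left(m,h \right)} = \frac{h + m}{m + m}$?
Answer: $\frac{201826951}{4752} \approx 42472.0$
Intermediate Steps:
$P{\left(m,h \right)} = \frac{h + m}{2 m}$
$y = \frac{7}{528}$ ($y = \frac{\frac{1}{2} \cdot \frac{1}{12} \left(9 + 12\right)}{66} = \frac{1}{2} \cdot \frac{1}{12} \cdot 21 \cdot \frac{1}{66} = \frac{7}{8} \cdot \frac{1}{66} = \frac{7}{528} \approx 0.013258$)
$k{\left(l \right)} = \frac{7}{528 l}$
$42472 + k{\left(9 \right)} = 42472 + \frac{7}{528 \cdot 9} = 42472 + \frac{7}{528} \cdot \frac{1}{9} = 42472 + \frac{7}{4752} = \frac{201826951}{4752}$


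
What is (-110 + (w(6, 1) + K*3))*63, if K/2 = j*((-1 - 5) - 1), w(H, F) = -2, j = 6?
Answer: -22932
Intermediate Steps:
K = -84 (K = 2*(6*((-1 - 5) - 1)) = 2*(6*(-6 - 1)) = 2*(6*(-7)) = 2*(-42) = -84)
(-110 + (w(6, 1) + K*3))*63 = (-110 + (-2 - 84*3))*63 = (-110 + (-2 - 252))*63 = (-110 - 254)*63 = -364*63 = -22932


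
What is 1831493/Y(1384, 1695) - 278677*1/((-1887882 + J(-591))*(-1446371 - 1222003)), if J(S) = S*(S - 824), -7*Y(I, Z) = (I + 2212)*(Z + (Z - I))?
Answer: -2569683229402862915/1445862102310346472 ≈ -1.7773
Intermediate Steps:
Y(I, Z) = -(2212 + I)*(-I + 2*Z)/7 (Y(I, Z) = -(I + 2212)*(Z + (Z - I))/7 = -(2212 + I)*(-I + 2*Z)/7)
J(S) = S*(-824 + S)
1831493/Y(1384, 1695) - 278677*1/((-1887882 + J(-591))*(-1446371 - 1222003)) = 1831493/(-632*1695 + 316*1384 + (⅐)*1384² - 2/7*1384*1695) - 278677*1/((-1887882 - 591*(-824 - 591))*(-1446371 - 1222003)) = 1831493/(-1071240 + 437344 + (⅐)*1915456 - 4691760/7) - 278677*(-1/(2668374*(-1887882 - 591*(-1415)))) = 1831493/(-1071240 + 437344 + 1915456/7 - 4691760/7) - 278677*(-1/(2668374*(-1887882 + 836265))) = 1831493/(-7213576/7) - 278677/((-1051617*(-2668374))) = 1831493*(-7/7213576) - 278677/2806107460758 = -12820451/7213576 - 278677*1/2806107460758 = -12820451/7213576 - 39811/400872494394 = -2569683229402862915/1445862102310346472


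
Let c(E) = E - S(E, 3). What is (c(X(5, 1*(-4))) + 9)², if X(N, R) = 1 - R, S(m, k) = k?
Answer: 121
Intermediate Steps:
c(E) = -3 + E (c(E) = E - 1*3 = E - 3 = -3 + E)
(c(X(5, 1*(-4))) + 9)² = ((-3 + (1 - (-4))) + 9)² = ((-3 + (1 - 1*(-4))) + 9)² = ((-3 + (1 + 4)) + 9)² = ((-3 + 5) + 9)² = (2 + 9)² = 11² = 121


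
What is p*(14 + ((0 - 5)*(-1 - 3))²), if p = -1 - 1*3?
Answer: -1656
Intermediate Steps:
p = -4 (p = -1 - 3 = -4)
p*(14 + ((0 - 5)*(-1 - 3))²) = -4*(14 + ((0 - 5)*(-1 - 3))²) = -4*(14 + (-5*(-4))²) = -4*(14 + 20²) = -4*(14 + 400) = -4*414 = -1656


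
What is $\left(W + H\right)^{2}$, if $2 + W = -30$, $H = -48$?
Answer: $6400$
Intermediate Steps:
$W = -32$ ($W = -2 - 30 = -32$)
$\left(W + H\right)^{2} = \left(-32 - 48\right)^{2} = \left(-80\right)^{2} = 6400$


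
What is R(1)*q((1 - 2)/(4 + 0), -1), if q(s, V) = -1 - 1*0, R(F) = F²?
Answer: -1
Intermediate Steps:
q(s, V) = -1 (q(s, V) = -1 + 0 = -1)
R(1)*q((1 - 2)/(4 + 0), -1) = 1²*(-1) = 1*(-1) = -1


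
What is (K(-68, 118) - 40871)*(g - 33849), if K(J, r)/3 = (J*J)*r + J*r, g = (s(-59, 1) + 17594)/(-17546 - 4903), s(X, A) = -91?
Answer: -1194517187683912/22449 ≈ -5.3210e+10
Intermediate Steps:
g = -17503/22449 (g = (-91 + 17594)/(-17546 - 4903) = 17503/(-22449) = 17503*(-1/22449) = -17503/22449 ≈ -0.77968)
K(J, r) = 3*J*r + 3*r*J² (K(J, r) = 3*((J*J)*r + J*r) = 3*(J²*r + J*r) = 3*(r*J² + J*r) = 3*(J*r + r*J²) = 3*J*r + 3*r*J²)
(K(-68, 118) - 40871)*(g - 33849) = (3*(-68)*118*(1 - 68) - 40871)*(-17503/22449 - 33849) = (3*(-68)*118*(-67) - 40871)*(-759893704/22449) = (1612824 - 40871)*(-759893704/22449) = 1571953*(-759893704/22449) = -1194517187683912/22449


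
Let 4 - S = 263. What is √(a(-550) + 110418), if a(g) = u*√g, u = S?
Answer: √(110418 - 1295*I*√22) ≈ 332.42 - 9.1362*I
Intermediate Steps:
S = -259 (S = 4 - 1*263 = 4 - 263 = -259)
u = -259
a(g) = -259*√g
√(a(-550) + 110418) = √(-1295*I*√22 + 110418) = √(110418 - 1295*I*√22)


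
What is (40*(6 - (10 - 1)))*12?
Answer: -1440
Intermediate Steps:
(40*(6 - (10 - 1)))*12 = (40*(6 - 1*9))*12 = (40*(6 - 9))*12 = (40*(-3))*12 = -120*12 = -1440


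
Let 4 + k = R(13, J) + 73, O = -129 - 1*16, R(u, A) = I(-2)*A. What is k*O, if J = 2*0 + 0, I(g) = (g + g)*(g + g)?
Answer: -10005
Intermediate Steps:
I(g) = 4*g**2 (I(g) = (2*g)*(2*g) = 4*g**2)
J = 0 (J = 0 + 0 = 0)
R(u, A) = 16*A (R(u, A) = (4*(-2)**2)*A = (4*4)*A = 16*A)
O = -145 (O = -129 - 16 = -145)
k = 69 (k = -4 + (16*0 + 73) = -4 + (0 + 73) = -4 + 73 = 69)
k*O = 69*(-145) = -10005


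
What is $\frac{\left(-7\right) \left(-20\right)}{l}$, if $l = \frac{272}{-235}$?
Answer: $- \frac{8225}{68} \approx -120.96$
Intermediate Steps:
$l = - \frac{272}{235}$ ($l = 272 \left(- \frac{1}{235}\right) = - \frac{272}{235} \approx -1.1574$)
$\frac{\left(-7\right) \left(-20\right)}{l} = \frac{\left(-7\right) \left(-20\right)}{- \frac{272}{235}} = 140 \left(- \frac{235}{272}\right) = - \frac{8225}{68}$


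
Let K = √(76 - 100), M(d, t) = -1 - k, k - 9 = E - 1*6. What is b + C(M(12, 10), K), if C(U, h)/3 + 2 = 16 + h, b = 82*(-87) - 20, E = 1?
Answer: -7112 + 6*I*√6 ≈ -7112.0 + 14.697*I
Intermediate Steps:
k = 4 (k = 9 + (1 - 1*6) = 9 + (1 - 6) = 9 - 5 = 4)
M(d, t) = -5 (M(d, t) = -1 - 1*4 = -1 - 4 = -5)
K = 2*I*√6 (K = √(-24) = 2*I*√6 ≈ 4.899*I)
b = -7154 (b = -7134 - 20 = -7154)
C(U, h) = 42 + 3*h (C(U, h) = -6 + 3*(16 + h) = -6 + (48 + 3*h) = 42 + 3*h)
b + C(M(12, 10), K) = -7154 + (42 + 3*(2*I*√6)) = -7154 + (42 + 6*I*√6) = -7112 + 6*I*√6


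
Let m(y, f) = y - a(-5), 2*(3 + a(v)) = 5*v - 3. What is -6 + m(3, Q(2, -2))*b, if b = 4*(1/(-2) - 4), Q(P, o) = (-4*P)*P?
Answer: -366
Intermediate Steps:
a(v) = -9/2 + 5*v/2 (a(v) = -3 + (5*v - 3)/2 = -3 + (-3 + 5*v)/2 = -3 + (-3/2 + 5*v/2) = -9/2 + 5*v/2)
Q(P, o) = -4*P²
m(y, f) = 17 + y (m(y, f) = y - (-9/2 + (5/2)*(-5)) = y - (-9/2 - 25/2) = y - 1*(-17) = y + 17 = 17 + y)
b = -18 (b = 4*(-½ - 4) = 4*(-9/2) = -18)
-6 + m(3, Q(2, -2))*b = -6 + (17 + 3)*(-18) = -6 + 20*(-18) = -6 - 360 = -366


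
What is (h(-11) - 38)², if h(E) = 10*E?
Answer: 21904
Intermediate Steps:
(h(-11) - 38)² = (10*(-11) - 38)² = (-110 - 38)² = (-148)² = 21904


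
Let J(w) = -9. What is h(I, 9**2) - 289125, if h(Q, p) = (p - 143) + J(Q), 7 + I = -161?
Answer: -289196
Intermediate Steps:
I = -168 (I = -7 - 161 = -168)
h(Q, p) = -152 + p (h(Q, p) = (p - 143) - 9 = (-143 + p) - 9 = -152 + p)
h(I, 9**2) - 289125 = (-152 + 9**2) - 289125 = (-152 + 81) - 289125 = -71 - 289125 = -289196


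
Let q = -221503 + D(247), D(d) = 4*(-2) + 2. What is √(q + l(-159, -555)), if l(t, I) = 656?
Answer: I*√220853 ≈ 469.95*I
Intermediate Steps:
D(d) = -6 (D(d) = -8 + 2 = -6)
q = -221509 (q = -221503 - 6 = -221509)
√(q + l(-159, -555)) = √(-221509 + 656) = √(-220853) = I*√220853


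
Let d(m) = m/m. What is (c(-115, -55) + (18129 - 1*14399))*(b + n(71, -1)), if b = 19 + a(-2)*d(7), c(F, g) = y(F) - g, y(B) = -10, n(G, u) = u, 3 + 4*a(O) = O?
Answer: 252925/4 ≈ 63231.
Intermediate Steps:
a(O) = -¾ + O/4
d(m) = 1
c(F, g) = -10 - g
b = 71/4 (b = 19 + (-¾ + (¼)*(-2))*1 = 19 + (-¾ - ½)*1 = 19 - 5/4*1 = 19 - 5/4 = 71/4 ≈ 17.750)
(c(-115, -55) + (18129 - 1*14399))*(b + n(71, -1)) = ((-10 - 1*(-55)) + (18129 - 1*14399))*(71/4 - 1) = ((-10 + 55) + (18129 - 14399))*(67/4) = (45 + 3730)*(67/4) = 3775*(67/4) = 252925/4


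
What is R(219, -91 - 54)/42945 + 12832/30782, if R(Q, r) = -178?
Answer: 272795522/660966495 ≈ 0.41272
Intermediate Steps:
R(219, -91 - 54)/42945 + 12832/30782 = -178/42945 + 12832/30782 = -178*1/42945 + 12832*(1/30782) = -178/42945 + 6416/15391 = 272795522/660966495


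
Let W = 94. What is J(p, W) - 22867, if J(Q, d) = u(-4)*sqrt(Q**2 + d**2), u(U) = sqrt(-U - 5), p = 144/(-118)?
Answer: -22867 + 10*I*sqrt(307633)/59 ≈ -22867.0 + 94.008*I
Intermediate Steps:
p = -72/59 (p = 144*(-1/118) = -72/59 ≈ -1.2203)
u(U) = sqrt(-5 - U)
J(Q, d) = I*sqrt(Q**2 + d**2) (J(Q, d) = sqrt(-5 - 1*(-4))*sqrt(Q**2 + d**2) = sqrt(-5 + 4)*sqrt(Q**2 + d**2) = sqrt(-1)*sqrt(Q**2 + d**2) = I*sqrt(Q**2 + d**2))
J(p, W) - 22867 = I*sqrt((-72/59)**2 + 94**2) - 22867 = I*sqrt(5184/3481 + 8836) - 22867 = I*sqrt(30763300/3481) - 22867 = I*(10*sqrt(307633)/59) - 22867 = 10*I*sqrt(307633)/59 - 22867 = -22867 + 10*I*sqrt(307633)/59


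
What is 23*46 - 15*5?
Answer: 983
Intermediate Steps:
23*46 - 15*5 = 1058 - 75 = 983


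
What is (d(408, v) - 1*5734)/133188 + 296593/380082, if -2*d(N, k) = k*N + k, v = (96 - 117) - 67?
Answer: 613377694/703088353 ≈ 0.87241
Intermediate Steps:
v = -88 (v = -21 - 67 = -88)
d(N, k) = -k/2 - N*k/2 (d(N, k) = -(k*N + k)/2 = -(N*k + k)/2 = -(k + N*k)/2 = -k/2 - N*k/2)
(d(408, v) - 1*5734)/133188 + 296593/380082 = (-½*(-88)*(1 + 408) - 1*5734)/133188 + 296593/380082 = (-½*(-88)*409 - 5734)*(1/133188) + 296593*(1/380082) = (17996 - 5734)*(1/133188) + 296593/380082 = 12262*(1/133188) + 296593/380082 = 6131/66594 + 296593/380082 = 613377694/703088353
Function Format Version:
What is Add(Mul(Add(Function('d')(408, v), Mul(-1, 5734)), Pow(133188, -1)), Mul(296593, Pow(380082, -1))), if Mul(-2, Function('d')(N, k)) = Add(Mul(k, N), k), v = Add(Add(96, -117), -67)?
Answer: Rational(613377694, 703088353) ≈ 0.87241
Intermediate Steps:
v = -88 (v = Add(-21, -67) = -88)
Function('d')(N, k) = Add(Mul(Rational(-1, 2), k), Mul(Rational(-1, 2), N, k)) (Function('d')(N, k) = Mul(Rational(-1, 2), Add(Mul(k, N), k)) = Mul(Rational(-1, 2), Add(Mul(N, k), k)) = Mul(Rational(-1, 2), Add(k, Mul(N, k))) = Add(Mul(Rational(-1, 2), k), Mul(Rational(-1, 2), N, k)))
Add(Mul(Add(Function('d')(408, v), Mul(-1, 5734)), Pow(133188, -1)), Mul(296593, Pow(380082, -1))) = Add(Mul(Add(Mul(Rational(-1, 2), -88, Add(1, 408)), Mul(-1, 5734)), Pow(133188, -1)), Mul(296593, Pow(380082, -1))) = Add(Mul(Add(Mul(Rational(-1, 2), -88, 409), -5734), Rational(1, 133188)), Mul(296593, Rational(1, 380082))) = Add(Mul(Add(17996, -5734), Rational(1, 133188)), Rational(296593, 380082)) = Add(Mul(12262, Rational(1, 133188)), Rational(296593, 380082)) = Add(Rational(6131, 66594), Rational(296593, 380082)) = Rational(613377694, 703088353)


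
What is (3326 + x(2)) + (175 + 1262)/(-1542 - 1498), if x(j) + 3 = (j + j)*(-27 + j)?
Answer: 9796483/3040 ≈ 3222.5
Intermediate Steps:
x(j) = -3 + 2*j*(-27 + j) (x(j) = -3 + (j + j)*(-27 + j) = -3 + (2*j)*(-27 + j) = -3 + 2*j*(-27 + j))
(3326 + x(2)) + (175 + 1262)/(-1542 - 1498) = (3326 + (-3 - 54*2 + 2*2**2)) + (175 + 1262)/(-1542 - 1498) = (3326 + (-3 - 108 + 2*4)) + 1437/(-3040) = (3326 + (-3 - 108 + 8)) + 1437*(-1/3040) = (3326 - 103) - 1437/3040 = 3223 - 1437/3040 = 9796483/3040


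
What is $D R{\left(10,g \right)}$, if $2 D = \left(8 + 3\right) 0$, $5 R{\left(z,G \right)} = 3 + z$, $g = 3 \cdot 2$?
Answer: $0$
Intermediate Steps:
$g = 6$
$R{\left(z,G \right)} = \frac{3}{5} + \frac{z}{5}$ ($R{\left(z,G \right)} = \frac{3 + z}{5} = \frac{3}{5} + \frac{z}{5}$)
$D = 0$ ($D = \frac{\left(8 + 3\right) 0}{2} = \frac{11 \cdot 0}{2} = \frac{1}{2} \cdot 0 = 0$)
$D R{\left(10,g \right)} = 0 \left(\frac{3}{5} + \frac{1}{5} \cdot 10\right) = 0 \left(\frac{3}{5} + 2\right) = 0 \cdot \frac{13}{5} = 0$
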